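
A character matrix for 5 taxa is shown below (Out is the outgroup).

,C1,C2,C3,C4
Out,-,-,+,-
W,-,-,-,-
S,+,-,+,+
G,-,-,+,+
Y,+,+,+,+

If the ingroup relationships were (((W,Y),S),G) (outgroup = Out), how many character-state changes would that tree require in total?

6

Map each character onto (((W,Y),S),G) (rooted by Out) and count the minimum state changes it requires (Fitch parsimony):
C1: 2; C2: 1; C3: 1; C4: 2.
Total tree length = 6.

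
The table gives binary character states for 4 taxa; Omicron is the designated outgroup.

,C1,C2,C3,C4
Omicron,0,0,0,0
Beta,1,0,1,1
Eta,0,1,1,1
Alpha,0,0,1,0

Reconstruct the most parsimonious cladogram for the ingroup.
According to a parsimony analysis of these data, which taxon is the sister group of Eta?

Beta

The outgroup has state '0' for every character, so '1' is the derived state throughout.
C1 (derived state '1') is unique to Beta (autapomorphy; uninformative for grouping).
C2 (derived state '1') is unique to Eta (autapomorphy; uninformative for grouping).
C3 (derived state '1') is shared by all ingroup taxa — unites the whole ingroup.
Only Beta and Eta show the derived state '1' for C4, supporting them as a clade.
Most parsimonious ingroup topology: ((Beta,Eta),Alpha).
Eta and Beta form a cherry on this tree, so they are sister taxa.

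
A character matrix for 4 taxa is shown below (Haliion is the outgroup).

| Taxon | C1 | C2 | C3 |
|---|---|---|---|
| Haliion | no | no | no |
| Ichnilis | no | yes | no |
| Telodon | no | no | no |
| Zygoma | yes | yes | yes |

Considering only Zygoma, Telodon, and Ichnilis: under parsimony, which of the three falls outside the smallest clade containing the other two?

Telodon

The outgroup has state 'no' for every character, so 'yes' is the derived state throughout.
C1: derived state 'yes' in Zygoma only — an autapomorphy, so it tells us nothing about relationships among taxa.
C2 (derived state 'yes') is shared by Ichnilis and Zygoma — a synapomorphy uniting that clade.
C3 (derived state 'yes') is unique to Zygoma (autapomorphy; uninformative for grouping).
Most parsimonious ingroup topology: ((Ichnilis,Zygoma),Telodon).
Zygoma and Ichnilis share a more recent common ancestor with each other than either does with Telodon, so Telodon is the least closely related of the three.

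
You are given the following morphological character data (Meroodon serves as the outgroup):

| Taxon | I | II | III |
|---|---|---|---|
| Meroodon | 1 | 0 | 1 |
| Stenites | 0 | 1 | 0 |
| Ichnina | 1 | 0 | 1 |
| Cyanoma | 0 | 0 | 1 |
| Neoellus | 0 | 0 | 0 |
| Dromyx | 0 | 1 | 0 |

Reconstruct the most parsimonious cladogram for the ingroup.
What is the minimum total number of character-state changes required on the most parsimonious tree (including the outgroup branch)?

Character polarity is set by the outgroup: the derived state is whichever differs from the outgroup's state, so for I, III the derived state is '0', and for the remaining characters it is '1'.
I (derived state '0') is shared by Cyanoma, Dromyx, Neoellus, and Stenites — a synapomorphy uniting that clade.
II (derived state '1') is shared by Dromyx and Stenites — a synapomorphy uniting that clade.
III: derived state '0' in Dromyx, Neoellus, and Stenites only — synapomorphy for {Dromyx, Neoellus, Stenites}.
Most parsimonious ingroup topology: ((((Stenites,Dromyx),Neoellus),Cyanoma),Ichnina).
Changes per character on this tree: I: 1; II: 1; III: 1.
Total = 3.

3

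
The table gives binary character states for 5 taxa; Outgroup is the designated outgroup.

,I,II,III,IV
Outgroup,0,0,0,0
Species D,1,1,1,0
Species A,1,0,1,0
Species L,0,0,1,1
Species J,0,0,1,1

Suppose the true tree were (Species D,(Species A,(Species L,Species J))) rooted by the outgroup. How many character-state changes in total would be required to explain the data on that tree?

5

Map each character onto (Species D,(Species A,(Species L,Species J))) (rooted by Outgroup) and count the minimum state changes it requires (Fitch parsimony):
I: 2; II: 1; III: 1; IV: 1.
Total tree length = 5.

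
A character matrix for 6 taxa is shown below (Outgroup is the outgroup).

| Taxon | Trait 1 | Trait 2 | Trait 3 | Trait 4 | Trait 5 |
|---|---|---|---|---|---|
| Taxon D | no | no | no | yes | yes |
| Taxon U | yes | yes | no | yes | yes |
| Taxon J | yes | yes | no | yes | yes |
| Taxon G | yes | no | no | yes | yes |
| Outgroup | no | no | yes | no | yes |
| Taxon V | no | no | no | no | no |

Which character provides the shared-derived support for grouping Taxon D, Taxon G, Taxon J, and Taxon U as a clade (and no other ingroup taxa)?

Character polarity is set by the outgroup: the derived state is whichever differs from the outgroup's state, so for Trait 3, Trait 5 the derived state is 'no', and for the remaining characters it is 'yes'.
Trait 1 (derived state 'yes') is shared by Taxon G, Taxon J, and Taxon U — a synapomorphy uniting that clade.
Trait 2 (derived state 'yes') is shared by Taxon J and Taxon U — a synapomorphy uniting that clade.
Trait 3 (derived state 'no') is shared by all ingroup taxa — unites the whole ingroup.
Trait 4: derived state 'yes' in Taxon D, Taxon G, Taxon J, and Taxon U only — synapomorphy for {Taxon D, Taxon G, Taxon J, Taxon U}.
Trait 5 (derived state 'no') is unique to Taxon V (autapomorphy; uninformative for grouping).
Most parsimonious ingroup topology: ((Taxon D,(Taxon G,(Taxon J,Taxon U))),Taxon V).
The clade {Taxon D, Taxon G, Taxon J, Taxon U} is supported by Trait 4: its derived state 'yes' occurs in exactly those taxa and in no other taxon (including the outgroup).

Trait 4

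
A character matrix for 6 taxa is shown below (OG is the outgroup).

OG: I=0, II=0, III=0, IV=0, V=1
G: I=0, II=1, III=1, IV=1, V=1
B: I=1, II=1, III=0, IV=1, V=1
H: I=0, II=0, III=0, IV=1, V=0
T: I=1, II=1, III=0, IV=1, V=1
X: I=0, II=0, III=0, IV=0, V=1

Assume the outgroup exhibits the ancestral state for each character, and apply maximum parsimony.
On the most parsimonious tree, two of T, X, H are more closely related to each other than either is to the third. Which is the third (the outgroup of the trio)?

Character polarity is set by the outgroup: the derived state is whichever differs from the outgroup's state, so for V the derived state is '0', and for the remaining characters it is '1'.
I: derived state '1' in B and T only — synapomorphy for {B, T}.
Only B, G, and T show the derived state '1' for II, supporting them as a clade.
III (derived state '1') is unique to G (autapomorphy; uninformative for grouping).
IV: derived state '1' in B, G, H, and T only — synapomorphy for {B, G, H, T}.
V (derived state '0') is unique to H (autapomorphy; uninformative for grouping).
Most parsimonious ingroup topology: (((G,(B,T)),H),X).
T and H share a more recent common ancestor with each other than either does with X, so X is the least closely related of the three.

X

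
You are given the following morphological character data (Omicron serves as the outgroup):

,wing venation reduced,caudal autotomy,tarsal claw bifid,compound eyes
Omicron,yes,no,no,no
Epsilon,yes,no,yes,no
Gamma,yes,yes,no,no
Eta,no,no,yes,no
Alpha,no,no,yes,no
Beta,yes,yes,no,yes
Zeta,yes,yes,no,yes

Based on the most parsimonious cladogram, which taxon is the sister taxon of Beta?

Character polarity is set by the outgroup: the derived state is whichever differs from the outgroup's state, so for wing venation reduced the derived state is 'no', and for the remaining characters it is 'yes'.
wing venation reduced: derived state 'no' in Alpha and Eta only — synapomorphy for {Alpha, Eta}.
caudal autotomy (derived state 'yes') is shared by Beta, Gamma, and Zeta — a synapomorphy uniting that clade.
tarsal claw bifid: derived state 'yes' in Alpha, Epsilon, and Eta only — synapomorphy for {Alpha, Epsilon, Eta}.
compound eyes: derived state 'yes' in Beta and Zeta only — synapomorphy for {Beta, Zeta}.
Most parsimonious ingroup topology: ((Epsilon,(Eta,Alpha)),(Gamma,(Beta,Zeta))).
Beta and Zeta form a cherry on this tree, so they are sister taxa.

Zeta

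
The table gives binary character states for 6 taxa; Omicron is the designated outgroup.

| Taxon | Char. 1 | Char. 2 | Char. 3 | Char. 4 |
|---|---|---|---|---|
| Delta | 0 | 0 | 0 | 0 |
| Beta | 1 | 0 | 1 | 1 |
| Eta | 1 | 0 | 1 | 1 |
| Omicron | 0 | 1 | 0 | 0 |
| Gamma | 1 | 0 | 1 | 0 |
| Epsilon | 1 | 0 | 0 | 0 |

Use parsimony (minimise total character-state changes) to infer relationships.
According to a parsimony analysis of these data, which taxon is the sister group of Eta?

Character polarity is set by the outgroup: the derived state is whichever differs from the outgroup's state, so for Char. 2 the derived state is '0', and for the remaining characters it is '1'.
Char. 1: derived state '1' in Beta, Epsilon, Eta, and Gamma only — synapomorphy for {Beta, Epsilon, Eta, Gamma}.
All ingroup taxa share the derived state '0' for Char. 2; it defines the ingroup but does not resolve relationships within it.
Char. 3: derived state '1' in Beta, Eta, and Gamma only — synapomorphy for {Beta, Eta, Gamma}.
Char. 4 (derived state '1') is shared by Beta and Eta — a synapomorphy uniting that clade.
Most parsimonious ingroup topology: (((Gamma,(Beta,Eta)),Epsilon),Delta).
Eta and Beta form a cherry on this tree, so they are sister taxa.

Beta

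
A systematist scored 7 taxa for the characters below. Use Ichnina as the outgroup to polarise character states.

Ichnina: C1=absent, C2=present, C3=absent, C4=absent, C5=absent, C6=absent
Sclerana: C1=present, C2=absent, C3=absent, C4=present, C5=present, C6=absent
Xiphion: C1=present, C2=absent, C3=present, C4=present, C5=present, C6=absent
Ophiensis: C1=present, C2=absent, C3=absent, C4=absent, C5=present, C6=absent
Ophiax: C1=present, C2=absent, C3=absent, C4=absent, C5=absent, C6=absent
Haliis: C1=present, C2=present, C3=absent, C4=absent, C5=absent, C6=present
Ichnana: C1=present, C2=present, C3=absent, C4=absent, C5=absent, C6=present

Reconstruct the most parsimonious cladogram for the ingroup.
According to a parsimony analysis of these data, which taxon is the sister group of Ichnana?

Haliis

Character polarity is set by the outgroup: the derived state is whichever differs from the outgroup's state, so for C2 the derived state is 'absent', and for the remaining characters it is 'present'.
C1 (derived state 'present') is shared by all ingroup taxa — unites the whole ingroup.
Only Ophiax, Ophiensis, Sclerana, and Xiphion show the derived state 'absent' for C2, supporting them as a clade.
C3 (derived state 'present') is unique to Xiphion (autapomorphy; uninformative for grouping).
Only Sclerana and Xiphion show the derived state 'present' for C4, supporting them as a clade.
Only Ophiensis, Sclerana, and Xiphion show the derived state 'present' for C5, supporting them as a clade.
C6: derived state 'present' in Haliis and Ichnana only — synapomorphy for {Haliis, Ichnana}.
Most parsimonious ingroup topology: ((((Sclerana,Xiphion),Ophiensis),Ophiax),(Haliis,Ichnana)).
Ichnana and Haliis form a cherry on this tree, so they are sister taxa.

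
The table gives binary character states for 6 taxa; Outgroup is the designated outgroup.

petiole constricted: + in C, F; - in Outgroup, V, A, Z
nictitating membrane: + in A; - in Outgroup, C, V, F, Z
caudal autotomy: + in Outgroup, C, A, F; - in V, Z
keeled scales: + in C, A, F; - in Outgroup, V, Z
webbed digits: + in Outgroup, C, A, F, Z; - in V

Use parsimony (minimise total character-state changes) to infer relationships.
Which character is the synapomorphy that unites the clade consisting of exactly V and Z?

Character polarity is set by the outgroup: the derived state is whichever differs from the outgroup's state, so for caudal autotomy, webbed digits the derived state is '-', and for the remaining characters it is '+'.
petiole constricted (derived state '+') is shared by C and F — a synapomorphy uniting that clade.
nictitating membrane: derived state '+' in A only — an autapomorphy, so it tells us nothing about relationships among taxa.
caudal autotomy: derived state '-' in V and Z only — synapomorphy for {V, Z}.
keeled scales: derived state '+' in A, C, and F only — synapomorphy for {A, C, F}.
webbed digits: derived state '-' in V only — an autapomorphy, so it tells us nothing about relationships among taxa.
Most parsimonious ingroup topology: (((C,F),A),(V,Z)).
The clade {V, Z} is supported by caudal autotomy: its derived state '-' occurs in exactly those taxa and in no other taxon (including the outgroup).

caudal autotomy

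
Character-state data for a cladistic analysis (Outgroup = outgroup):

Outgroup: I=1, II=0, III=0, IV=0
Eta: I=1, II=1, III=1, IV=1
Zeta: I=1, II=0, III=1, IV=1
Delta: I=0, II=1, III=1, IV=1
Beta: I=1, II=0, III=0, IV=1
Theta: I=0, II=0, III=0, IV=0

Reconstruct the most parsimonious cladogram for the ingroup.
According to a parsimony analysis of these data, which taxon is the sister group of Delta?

Eta

Character polarity is set by the outgroup: the derived state is whichever differs from the outgroup's state, so for I the derived state is '0', and for the remaining characters it is '1'.
I groups Delta and Theta, which is incompatible with the clades supported by the remaining characters; treating it as convergent (homoplasy) costs fewer steps than any alternative tree.
Only Delta and Eta show the derived state '1' for II, supporting them as a clade.
Only Delta, Eta, and Zeta show the derived state '1' for III, supporting them as a clade.
IV (derived state '1') is shared by Beta, Delta, Eta, and Zeta — a synapomorphy uniting that clade.
Most parsimonious ingroup topology: ((((Eta,Delta),Zeta),Beta),Theta).
Delta and Eta form a cherry on this tree, so they are sister taxa.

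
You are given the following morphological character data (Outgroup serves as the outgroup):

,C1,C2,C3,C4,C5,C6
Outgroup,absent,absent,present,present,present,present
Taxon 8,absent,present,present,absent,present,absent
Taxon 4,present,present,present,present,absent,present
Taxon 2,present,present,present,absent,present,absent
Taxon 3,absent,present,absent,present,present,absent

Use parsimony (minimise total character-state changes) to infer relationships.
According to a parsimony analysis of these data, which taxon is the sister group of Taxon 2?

Character polarity is set by the outgroup: the derived state is whichever differs from the outgroup's state, so for C3, C4, C5, C6 the derived state is 'absent', and for the remaining characters it is 'present'.
C1 groups Taxon 2 and Taxon 4, which is incompatible with the clades supported by the remaining characters; treating it as convergent (homoplasy) costs fewer steps than any alternative tree.
C2 (derived state 'present') is shared by all ingroup taxa — unites the whole ingroup.
C3 (derived state 'absent') is unique to Taxon 3 (autapomorphy; uninformative for grouping).
C4 (derived state 'absent') is shared by Taxon 2 and Taxon 8 — a synapomorphy uniting that clade.
C5 (derived state 'absent') is unique to Taxon 4 (autapomorphy; uninformative for grouping).
C6 (derived state 'absent') is shared by Taxon 2, Taxon 3, and Taxon 8 — a synapomorphy uniting that clade.
Most parsimonious ingroup topology: (((Taxon 8,Taxon 2),Taxon 3),Taxon 4).
Taxon 2 and Taxon 8 form a cherry on this tree, so they are sister taxa.

Taxon 8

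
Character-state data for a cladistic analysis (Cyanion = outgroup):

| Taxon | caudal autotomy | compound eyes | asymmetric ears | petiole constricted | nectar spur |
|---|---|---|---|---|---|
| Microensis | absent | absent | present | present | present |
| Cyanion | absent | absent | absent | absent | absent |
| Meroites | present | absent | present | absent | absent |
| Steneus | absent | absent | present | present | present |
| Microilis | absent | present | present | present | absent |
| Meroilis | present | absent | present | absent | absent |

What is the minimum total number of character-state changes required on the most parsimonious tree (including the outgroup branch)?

5

The outgroup has state 'absent' for every character, so 'present' is the derived state throughout.
Only Meroilis and Meroites show the derived state 'present' for caudal autotomy, supporting them as a clade.
compound eyes (derived state 'present') is unique to Microilis (autapomorphy; uninformative for grouping).
asymmetric ears (derived state 'present') is shared by all ingroup taxa — unites the whole ingroup.
Only Microensis, Microilis, and Steneus show the derived state 'present' for petiole constricted, supporting them as a clade.
nectar spur: derived state 'present' in Microensis and Steneus only — synapomorphy for {Microensis, Steneus}.
Most parsimonious ingroup topology: (((Steneus,Microensis),Microilis),(Meroites,Meroilis)).
Changes per character on this tree: caudal autotomy: 1; compound eyes: 1; asymmetric ears: 1; petiole constricted: 1; nectar spur: 1.
Total = 5.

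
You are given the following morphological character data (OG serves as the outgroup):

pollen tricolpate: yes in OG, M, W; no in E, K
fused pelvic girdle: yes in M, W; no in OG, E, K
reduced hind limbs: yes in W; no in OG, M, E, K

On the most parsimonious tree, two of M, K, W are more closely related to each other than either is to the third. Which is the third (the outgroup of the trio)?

Character polarity is set by the outgroup: the derived state is whichever differs from the outgroup's state, so for pollen tricolpate the derived state is 'no', and for the remaining characters it is 'yes'.
pollen tricolpate (derived state 'no') is shared by E and K — a synapomorphy uniting that clade.
fused pelvic girdle (derived state 'yes') is shared by M and W — a synapomorphy uniting that clade.
reduced hind limbs (derived state 'yes') is unique to W (autapomorphy; uninformative for grouping).
Most parsimonious ingroup topology: ((M,W),(E,K)).
W and M share a more recent common ancestor with each other than either does with K, so K is the least closely related of the three.

K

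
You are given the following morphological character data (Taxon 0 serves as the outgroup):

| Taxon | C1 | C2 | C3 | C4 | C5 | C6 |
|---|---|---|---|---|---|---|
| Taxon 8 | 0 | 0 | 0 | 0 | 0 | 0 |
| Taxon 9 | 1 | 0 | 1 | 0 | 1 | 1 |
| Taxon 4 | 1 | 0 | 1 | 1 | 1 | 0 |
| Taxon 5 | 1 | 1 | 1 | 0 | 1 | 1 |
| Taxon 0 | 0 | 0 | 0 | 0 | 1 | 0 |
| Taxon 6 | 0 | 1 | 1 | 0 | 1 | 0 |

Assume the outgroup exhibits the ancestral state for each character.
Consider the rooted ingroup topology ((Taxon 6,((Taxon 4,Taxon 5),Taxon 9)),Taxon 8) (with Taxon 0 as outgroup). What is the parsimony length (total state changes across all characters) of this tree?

Map each character onto ((Taxon 6,((Taxon 4,Taxon 5),Taxon 9)),Taxon 8) (rooted by Taxon 0) and count the minimum state changes it requires (Fitch parsimony):
C1: 1; C2: 2; C3: 1; C4: 1; C5: 1; C6: 2.
Total tree length = 8.

8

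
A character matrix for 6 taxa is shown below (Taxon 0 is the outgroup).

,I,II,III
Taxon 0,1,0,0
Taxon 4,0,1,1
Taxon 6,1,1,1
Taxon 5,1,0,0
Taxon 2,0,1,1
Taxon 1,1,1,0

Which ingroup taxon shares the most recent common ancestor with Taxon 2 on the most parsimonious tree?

Character polarity is set by the outgroup: the derived state is whichever differs from the outgroup's state, so for I the derived state is '0', and for the remaining characters it is '1'.
I: derived state '0' in Taxon 2 and Taxon 4 only — synapomorphy for {Taxon 2, Taxon 4}.
Only Taxon 1, Taxon 2, Taxon 4, and Taxon 6 show the derived state '1' for II, supporting them as a clade.
Only Taxon 2, Taxon 4, and Taxon 6 show the derived state '1' for III, supporting them as a clade.
Most parsimonious ingroup topology: ((((Taxon 4,Taxon 2),Taxon 6),Taxon 1),Taxon 5).
Taxon 2 and Taxon 4 form a cherry on this tree, so they are sister taxa.

Taxon 4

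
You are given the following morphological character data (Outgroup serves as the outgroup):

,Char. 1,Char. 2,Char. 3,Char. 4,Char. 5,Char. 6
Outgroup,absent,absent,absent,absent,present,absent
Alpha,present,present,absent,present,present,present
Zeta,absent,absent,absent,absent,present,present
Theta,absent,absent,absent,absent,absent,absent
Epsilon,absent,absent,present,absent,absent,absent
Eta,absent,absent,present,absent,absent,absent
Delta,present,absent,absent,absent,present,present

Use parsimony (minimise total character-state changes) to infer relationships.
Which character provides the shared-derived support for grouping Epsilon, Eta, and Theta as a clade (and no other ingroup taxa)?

Char. 5

Character polarity is set by the outgroup: the derived state is whichever differs from the outgroup's state, so for Char. 5 the derived state is 'absent', and for the remaining characters it is 'present'.
Char. 1: derived state 'present' in Alpha and Delta only — synapomorphy for {Alpha, Delta}.
Char. 2: derived state 'present' in Alpha only — an autapomorphy, so it tells us nothing about relationships among taxa.
Char. 3: derived state 'present' in Epsilon and Eta only — synapomorphy for {Epsilon, Eta}.
Char. 4: derived state 'present' in Alpha only — an autapomorphy, so it tells us nothing about relationships among taxa.
Char. 5: derived state 'absent' in Epsilon, Eta, and Theta only — synapomorphy for {Epsilon, Eta, Theta}.
Char. 6: derived state 'present' in Alpha, Delta, and Zeta only — synapomorphy for {Alpha, Delta, Zeta}.
Most parsimonious ingroup topology: (((Alpha,Delta),Zeta),(Theta,(Epsilon,Eta))).
The clade {Epsilon, Eta, Theta} is supported by Char. 5: its derived state 'absent' occurs in exactly those taxa and in no other taxon (including the outgroup).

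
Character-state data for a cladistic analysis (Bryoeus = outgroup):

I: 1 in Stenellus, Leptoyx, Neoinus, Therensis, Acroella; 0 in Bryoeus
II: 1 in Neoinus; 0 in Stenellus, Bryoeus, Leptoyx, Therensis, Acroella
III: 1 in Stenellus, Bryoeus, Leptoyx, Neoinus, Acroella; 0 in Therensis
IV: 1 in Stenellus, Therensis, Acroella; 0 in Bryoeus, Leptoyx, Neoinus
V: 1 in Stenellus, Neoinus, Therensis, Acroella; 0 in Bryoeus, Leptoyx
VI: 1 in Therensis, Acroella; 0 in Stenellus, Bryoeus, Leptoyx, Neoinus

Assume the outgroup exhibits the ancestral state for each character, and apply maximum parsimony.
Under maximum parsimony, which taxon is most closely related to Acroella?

Therensis

Character polarity is set by the outgroup: the derived state is whichever differs from the outgroup's state, so for III the derived state is '0', and for the remaining characters it is '1'.
I (derived state '1') is shared by all ingroup taxa — unites the whole ingroup.
II (derived state '1') is unique to Neoinus (autapomorphy; uninformative for grouping).
III: derived state '0' in Therensis only — an autapomorphy, so it tells us nothing about relationships among taxa.
IV: derived state '1' in Acroella, Stenellus, and Therensis only — synapomorphy for {Acroella, Stenellus, Therensis}.
Only Acroella, Neoinus, Stenellus, and Therensis show the derived state '1' for V, supporting them as a clade.
Only Acroella and Therensis show the derived state '1' for VI, supporting them as a clade.
Most parsimonious ingroup topology: ((((Acroella,Therensis),Stenellus),Neoinus),Leptoyx).
Acroella and Therensis form a cherry on this tree, so they are sister taxa.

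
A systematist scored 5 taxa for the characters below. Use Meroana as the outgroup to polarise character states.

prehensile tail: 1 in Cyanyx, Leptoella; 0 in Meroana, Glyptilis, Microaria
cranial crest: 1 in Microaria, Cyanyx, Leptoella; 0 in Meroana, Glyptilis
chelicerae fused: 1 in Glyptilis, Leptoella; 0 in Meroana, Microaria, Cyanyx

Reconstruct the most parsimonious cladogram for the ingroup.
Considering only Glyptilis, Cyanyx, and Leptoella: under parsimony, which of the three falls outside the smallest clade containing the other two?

Glyptilis

The outgroup has state '0' for every character, so '1' is the derived state throughout.
prehensile tail (derived state '1') is shared by Cyanyx and Leptoella — a synapomorphy uniting that clade.
cranial crest (derived state '1') is shared by Cyanyx, Leptoella, and Microaria — a synapomorphy uniting that clade.
chelicerae fused (state '1') occurs in Glyptilis and Leptoella but conflicts with the nesting implied by the other characters — most parsimoniously interpreted as homoplasy.
Most parsimonious ingroup topology: (Glyptilis,(Microaria,(Cyanyx,Leptoella))).
Leptoella and Cyanyx share a more recent common ancestor with each other than either does with Glyptilis, so Glyptilis is the least closely related of the three.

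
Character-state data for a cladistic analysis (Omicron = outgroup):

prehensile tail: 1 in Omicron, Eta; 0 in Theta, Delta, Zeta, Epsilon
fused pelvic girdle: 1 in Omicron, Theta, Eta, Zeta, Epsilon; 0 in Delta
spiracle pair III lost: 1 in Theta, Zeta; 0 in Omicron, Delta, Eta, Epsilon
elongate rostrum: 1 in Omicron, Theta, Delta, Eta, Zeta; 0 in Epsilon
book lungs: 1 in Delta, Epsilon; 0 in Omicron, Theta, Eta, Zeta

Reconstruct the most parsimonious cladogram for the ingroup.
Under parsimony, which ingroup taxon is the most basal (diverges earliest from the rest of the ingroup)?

Character polarity is set by the outgroup: the derived state is whichever differs from the outgroup's state, so for prehensile tail, fused pelvic girdle, elongate rostrum the derived state is '0', and for the remaining characters it is '1'.
Only Delta, Epsilon, Theta, and Zeta show the derived state '0' for prehensile tail, supporting them as a clade.
fused pelvic girdle: derived state '0' in Delta only — an autapomorphy, so it tells us nothing about relationships among taxa.
Only Theta and Zeta show the derived state '1' for spiracle pair III lost, supporting them as a clade.
elongate rostrum (derived state '0') is unique to Epsilon (autapomorphy; uninformative for grouping).
book lungs (derived state '1') is shared by Delta and Epsilon — a synapomorphy uniting that clade.
Most parsimonious ingroup topology: (((Theta,Zeta),(Delta,Epsilon)),Eta).
Eta is sister to the clade containing all other ingroup taxa, so it is the earliest-diverging (most basal) ingroup lineage.

Eta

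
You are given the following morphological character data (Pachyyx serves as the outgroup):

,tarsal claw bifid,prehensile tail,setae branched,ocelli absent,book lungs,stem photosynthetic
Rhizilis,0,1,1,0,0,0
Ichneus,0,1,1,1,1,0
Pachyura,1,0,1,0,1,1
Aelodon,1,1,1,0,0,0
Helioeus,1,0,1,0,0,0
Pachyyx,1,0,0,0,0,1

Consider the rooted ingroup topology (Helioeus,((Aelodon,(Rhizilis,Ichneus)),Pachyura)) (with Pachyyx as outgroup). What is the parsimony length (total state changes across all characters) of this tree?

Map each character onto (Helioeus,((Aelodon,(Rhizilis,Ichneus)),Pachyura)) (rooted by Pachyyx) and count the minimum state changes it requires (Fitch parsimony):
tarsal claw bifid: 1; prehensile tail: 1; setae branched: 1; ocelli absent: 1; book lungs: 2; stem photosynthetic: 2.
Total tree length = 8.

8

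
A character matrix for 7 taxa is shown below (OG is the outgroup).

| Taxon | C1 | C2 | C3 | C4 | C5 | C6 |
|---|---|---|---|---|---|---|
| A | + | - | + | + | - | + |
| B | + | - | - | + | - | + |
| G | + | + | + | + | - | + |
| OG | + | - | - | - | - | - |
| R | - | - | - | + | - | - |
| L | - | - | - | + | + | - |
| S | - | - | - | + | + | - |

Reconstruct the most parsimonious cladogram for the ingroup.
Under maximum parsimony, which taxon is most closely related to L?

Character polarity is set by the outgroup: the derived state is whichever differs from the outgroup's state, so for C1 the derived state is '-', and for the remaining characters it is '+'.
C1: derived state '-' in L, R, and S only — synapomorphy for {L, R, S}.
C2: derived state '+' in G only — an autapomorphy, so it tells us nothing about relationships among taxa.
C3 (derived state '+') is shared by A and G — a synapomorphy uniting that clade.
All ingroup taxa share the derived state '+' for C4; it defines the ingroup but does not resolve relationships within it.
Only L and S show the derived state '+' for C5, supporting them as a clade.
C6 (derived state '+') is shared by A, B, and G — a synapomorphy uniting that clade.
Most parsimonious ingroup topology: ((B,(G,A)),(R,(L,S))).
L and S form a cherry on this tree, so they are sister taxa.

S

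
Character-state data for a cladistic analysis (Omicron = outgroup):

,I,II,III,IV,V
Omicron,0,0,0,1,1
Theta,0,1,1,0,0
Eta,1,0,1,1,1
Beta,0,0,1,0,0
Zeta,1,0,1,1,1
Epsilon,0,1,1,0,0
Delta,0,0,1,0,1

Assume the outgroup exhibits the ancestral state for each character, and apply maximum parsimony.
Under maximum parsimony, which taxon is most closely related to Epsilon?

Theta

Character polarity is set by the outgroup: the derived state is whichever differs from the outgroup's state, so for IV, V the derived state is '0', and for the remaining characters it is '1'.
I: derived state '1' in Eta and Zeta only — synapomorphy for {Eta, Zeta}.
II: derived state '1' in Epsilon and Theta only — synapomorphy for {Epsilon, Theta}.
III (derived state '1') is shared by all ingroup taxa — unites the whole ingroup.
IV: derived state '0' in Beta, Delta, Epsilon, and Theta only — synapomorphy for {Beta, Delta, Epsilon, Theta}.
V: derived state '0' in Beta, Epsilon, and Theta only — synapomorphy for {Beta, Epsilon, Theta}.
Most parsimonious ingroup topology: ((((Theta,Epsilon),Beta),Delta),(Eta,Zeta)).
Epsilon and Theta form a cherry on this tree, so they are sister taxa.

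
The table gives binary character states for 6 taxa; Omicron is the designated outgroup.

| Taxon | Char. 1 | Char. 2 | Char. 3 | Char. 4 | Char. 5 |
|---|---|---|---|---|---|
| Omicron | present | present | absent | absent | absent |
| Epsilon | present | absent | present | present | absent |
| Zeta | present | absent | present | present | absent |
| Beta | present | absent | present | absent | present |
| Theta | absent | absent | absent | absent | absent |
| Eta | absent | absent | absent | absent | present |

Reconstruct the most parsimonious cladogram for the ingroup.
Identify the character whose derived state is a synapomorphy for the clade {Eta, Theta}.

Char. 1

Character polarity is set by the outgroup: the derived state is whichever differs from the outgroup's state, so for Char. 1, Char. 2 the derived state is 'absent', and for the remaining characters it is 'present'.
Only Eta and Theta show the derived state 'absent' for Char. 1, supporting them as a clade.
Char. 2 (derived state 'absent') is shared by all ingroup taxa — unites the whole ingroup.
Only Beta, Epsilon, and Zeta show the derived state 'present' for Char. 3, supporting them as a clade.
Char. 4 (derived state 'present') is shared by Epsilon and Zeta — a synapomorphy uniting that clade.
Char. 5 groups Beta and Eta, which is incompatible with the clades supported by the remaining characters; treating it as convergent (homoplasy) costs fewer steps than any alternative tree.
Most parsimonious ingroup topology: (((Epsilon,Zeta),Beta),(Theta,Eta)).
The clade {Eta, Theta} is supported by Char. 1: its derived state 'absent' occurs in exactly those taxa and in no other taxon (including the outgroup).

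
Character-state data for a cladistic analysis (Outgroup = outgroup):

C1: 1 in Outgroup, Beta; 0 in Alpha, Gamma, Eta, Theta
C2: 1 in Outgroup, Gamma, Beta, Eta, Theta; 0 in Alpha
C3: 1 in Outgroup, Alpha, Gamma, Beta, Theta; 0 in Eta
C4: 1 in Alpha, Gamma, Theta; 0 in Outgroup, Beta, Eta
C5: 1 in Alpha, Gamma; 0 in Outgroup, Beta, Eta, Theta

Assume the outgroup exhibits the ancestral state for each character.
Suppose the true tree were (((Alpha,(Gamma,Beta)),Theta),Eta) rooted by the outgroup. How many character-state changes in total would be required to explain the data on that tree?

Map each character onto (((Alpha,(Gamma,Beta)),Theta),Eta) (rooted by Outgroup) and count the minimum state changes it requires (Fitch parsimony):
C1: 2; C2: 1; C3: 1; C4: 2; C5: 2.
Total tree length = 8.

8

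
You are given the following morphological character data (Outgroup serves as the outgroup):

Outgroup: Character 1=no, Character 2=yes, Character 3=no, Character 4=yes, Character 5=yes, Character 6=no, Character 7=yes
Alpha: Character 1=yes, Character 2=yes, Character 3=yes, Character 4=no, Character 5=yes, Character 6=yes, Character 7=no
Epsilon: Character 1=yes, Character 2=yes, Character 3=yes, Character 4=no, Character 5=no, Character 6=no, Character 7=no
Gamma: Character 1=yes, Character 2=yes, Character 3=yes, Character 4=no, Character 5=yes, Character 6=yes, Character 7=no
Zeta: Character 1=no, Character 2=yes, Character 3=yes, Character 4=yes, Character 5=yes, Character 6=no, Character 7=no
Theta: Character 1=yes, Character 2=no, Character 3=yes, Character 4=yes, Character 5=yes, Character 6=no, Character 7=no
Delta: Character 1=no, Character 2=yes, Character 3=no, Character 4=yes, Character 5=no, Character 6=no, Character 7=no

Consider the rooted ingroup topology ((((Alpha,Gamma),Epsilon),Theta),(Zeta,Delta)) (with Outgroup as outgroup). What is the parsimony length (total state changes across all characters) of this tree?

Map each character onto ((((Alpha,Gamma),Epsilon),Theta),(Zeta,Delta)) (rooted by Outgroup) and count the minimum state changes it requires (Fitch parsimony):
Character 1: 1; Character 2: 1; Character 3: 2; Character 4: 1; Character 5: 2; Character 6: 1; Character 7: 1.
Total tree length = 9.

9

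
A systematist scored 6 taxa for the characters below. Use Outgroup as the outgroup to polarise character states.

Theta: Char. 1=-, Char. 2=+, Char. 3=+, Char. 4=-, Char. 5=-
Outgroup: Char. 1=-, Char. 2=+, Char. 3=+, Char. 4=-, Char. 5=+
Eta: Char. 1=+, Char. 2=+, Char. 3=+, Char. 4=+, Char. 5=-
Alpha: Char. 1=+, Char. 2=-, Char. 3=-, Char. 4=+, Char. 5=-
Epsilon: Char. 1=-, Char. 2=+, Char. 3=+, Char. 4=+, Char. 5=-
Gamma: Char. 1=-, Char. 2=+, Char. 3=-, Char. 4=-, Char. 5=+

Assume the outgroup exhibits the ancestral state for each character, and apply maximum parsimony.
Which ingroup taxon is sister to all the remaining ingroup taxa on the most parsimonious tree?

Character polarity is set by the outgroup: the derived state is whichever differs from the outgroup's state, so for Char. 2, Char. 3, Char. 5 the derived state is '-', and for the remaining characters it is '+'.
Only Alpha and Eta show the derived state '+' for Char. 1, supporting them as a clade.
Char. 2 (derived state '-') is unique to Alpha (autapomorphy; uninformative for grouping).
Char. 3 (state '-') occurs in Alpha and Gamma but conflicts with the nesting implied by the other characters — most parsimoniously interpreted as homoplasy.
Char. 4: derived state '+' in Alpha, Epsilon, and Eta only — synapomorphy for {Alpha, Epsilon, Eta}.
Char. 5 (derived state '-') is shared by Alpha, Epsilon, Eta, and Theta — a synapomorphy uniting that clade.
Most parsimonious ingroup topology: (((Epsilon,(Alpha,Eta)),Theta),Gamma).
Gamma is sister to the clade containing all other ingroup taxa, so it is the earliest-diverging (most basal) ingroup lineage.

Gamma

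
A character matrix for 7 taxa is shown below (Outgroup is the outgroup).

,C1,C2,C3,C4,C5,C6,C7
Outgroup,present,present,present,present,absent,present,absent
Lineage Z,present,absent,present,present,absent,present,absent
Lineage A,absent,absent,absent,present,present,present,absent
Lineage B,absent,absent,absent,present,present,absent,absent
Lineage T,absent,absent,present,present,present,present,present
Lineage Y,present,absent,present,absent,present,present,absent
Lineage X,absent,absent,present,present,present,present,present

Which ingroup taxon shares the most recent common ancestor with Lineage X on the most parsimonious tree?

Lineage T

Character polarity is set by the outgroup: the derived state is whichever differs from the outgroup's state, so for C1, C2, C3, C4, C6 the derived state is 'absent', and for the remaining characters it is 'present'.
Only Lineage A, Lineage B, Lineage T, and Lineage X show the derived state 'absent' for C1, supporting them as a clade.
All ingroup taxa share the derived state 'absent' for C2; it defines the ingroup but does not resolve relationships within it.
C3 (derived state 'absent') is shared by Lineage A and Lineage B — a synapomorphy uniting that clade.
C4: derived state 'absent' in Lineage Y only — an autapomorphy, so it tells us nothing about relationships among taxa.
C5 (derived state 'present') is shared by Lineage A, Lineage B, Lineage T, Lineage X, and Lineage Y — a synapomorphy uniting that clade.
C6: derived state 'absent' in Lineage B only — an autapomorphy, so it tells us nothing about relationships among taxa.
C7 (derived state 'present') is shared by Lineage T and Lineage X — a synapomorphy uniting that clade.
Most parsimonious ingroup topology: (Lineage Z,(((Lineage A,Lineage B),(Lineage T,Lineage X)),Lineage Y)).
Lineage X and Lineage T form a cherry on this tree, so they are sister taxa.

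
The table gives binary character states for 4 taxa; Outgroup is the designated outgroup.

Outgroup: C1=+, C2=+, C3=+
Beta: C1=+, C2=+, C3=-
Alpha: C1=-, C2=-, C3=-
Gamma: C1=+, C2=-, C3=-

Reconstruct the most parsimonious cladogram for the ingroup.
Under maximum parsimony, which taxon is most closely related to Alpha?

The outgroup has state '+' for every character, so '-' is the derived state throughout.
C1: derived state '-' in Alpha only — an autapomorphy, so it tells us nothing about relationships among taxa.
Only Alpha and Gamma show the derived state '-' for C2, supporting them as a clade.
All ingroup taxa share the derived state '-' for C3; it defines the ingroup but does not resolve relationships within it.
Most parsimonious ingroup topology: (Beta,(Alpha,Gamma)).
Alpha and Gamma form a cherry on this tree, so they are sister taxa.

Gamma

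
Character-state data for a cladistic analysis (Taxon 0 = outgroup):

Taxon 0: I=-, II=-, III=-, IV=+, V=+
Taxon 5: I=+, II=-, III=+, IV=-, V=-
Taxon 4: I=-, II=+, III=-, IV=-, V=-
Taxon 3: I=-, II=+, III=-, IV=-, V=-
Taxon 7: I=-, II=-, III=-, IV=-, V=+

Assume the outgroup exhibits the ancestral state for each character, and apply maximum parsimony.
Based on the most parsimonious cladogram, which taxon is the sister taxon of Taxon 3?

Taxon 4

Character polarity is set by the outgroup: the derived state is whichever differs from the outgroup's state, so for IV, V the derived state is '-', and for the remaining characters it is '+'.
I: derived state '+' in Taxon 5 only — an autapomorphy, so it tells us nothing about relationships among taxa.
Only Taxon 3 and Taxon 4 show the derived state '+' for II, supporting them as a clade.
III: derived state '+' in Taxon 5 only — an autapomorphy, so it tells us nothing about relationships among taxa.
IV (derived state '-') is shared by all ingroup taxa — unites the whole ingroup.
V: derived state '-' in Taxon 3, Taxon 4, and Taxon 5 only — synapomorphy for {Taxon 3, Taxon 4, Taxon 5}.
Most parsimonious ingroup topology: ((Taxon 5,(Taxon 4,Taxon 3)),Taxon 7).
Taxon 3 and Taxon 4 form a cherry on this tree, so they are sister taxa.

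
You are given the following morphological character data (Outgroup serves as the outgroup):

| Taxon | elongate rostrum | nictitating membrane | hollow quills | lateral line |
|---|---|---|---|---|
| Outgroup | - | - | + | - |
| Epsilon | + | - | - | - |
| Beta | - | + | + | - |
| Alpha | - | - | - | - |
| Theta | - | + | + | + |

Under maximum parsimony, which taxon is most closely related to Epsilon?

Character polarity is set by the outgroup: the derived state is whichever differs from the outgroup's state, so for hollow quills the derived state is '-', and for the remaining characters it is '+'.
elongate rostrum: derived state '+' in Epsilon only — an autapomorphy, so it tells us nothing about relationships among taxa.
nictitating membrane (derived state '+') is shared by Beta and Theta — a synapomorphy uniting that clade.
hollow quills (derived state '-') is shared by Alpha and Epsilon — a synapomorphy uniting that clade.
lateral line: derived state '+' in Theta only — an autapomorphy, so it tells us nothing about relationships among taxa.
Most parsimonious ingroup topology: ((Epsilon,Alpha),(Beta,Theta)).
Epsilon and Alpha form a cherry on this tree, so they are sister taxa.

Alpha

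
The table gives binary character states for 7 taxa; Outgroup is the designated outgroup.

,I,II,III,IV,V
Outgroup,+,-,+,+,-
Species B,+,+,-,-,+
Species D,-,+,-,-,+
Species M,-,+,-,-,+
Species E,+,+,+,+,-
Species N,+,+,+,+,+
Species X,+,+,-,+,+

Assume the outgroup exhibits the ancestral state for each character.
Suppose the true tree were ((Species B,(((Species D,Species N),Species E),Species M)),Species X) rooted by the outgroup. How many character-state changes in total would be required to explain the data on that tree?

Map each character onto ((Species B,(((Species D,Species N),Species E),Species M)),Species X) (rooted by Outgroup) and count the minimum state changes it requires (Fitch parsimony):
I: 2; II: 1; III: 3; IV: 3; V: 2.
Total tree length = 11.

11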